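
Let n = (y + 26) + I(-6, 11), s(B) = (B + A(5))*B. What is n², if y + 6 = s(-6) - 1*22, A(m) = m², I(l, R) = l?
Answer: 14884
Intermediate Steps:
s(B) = B*(25 + B) (s(B) = (B + 5²)*B = (B + 25)*B = (25 + B)*B = B*(25 + B))
y = -142 (y = -6 + (-6*(25 - 6) - 1*22) = -6 + (-6*19 - 22) = -6 + (-114 - 22) = -6 - 136 = -142)
n = -122 (n = (-142 + 26) - 6 = -116 - 6 = -122)
n² = (-122)² = 14884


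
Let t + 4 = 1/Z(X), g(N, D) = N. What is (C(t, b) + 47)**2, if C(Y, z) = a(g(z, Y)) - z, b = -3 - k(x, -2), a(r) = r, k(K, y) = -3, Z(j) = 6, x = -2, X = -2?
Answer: 2209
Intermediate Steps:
t = -23/6 (t = -4 + 1/6 = -23/6 ≈ -3.8333)
b = 0 (b = -3 - 1*(-3) = -3 + 3 = 0)
C(Y, z) = 0 (C(Y, z) = z - z = 0)
(C(t, b) + 47)**2 = (0 + 47)**2 = 47**2 = 2209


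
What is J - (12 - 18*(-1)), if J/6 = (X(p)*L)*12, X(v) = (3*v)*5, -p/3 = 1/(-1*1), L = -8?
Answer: -25950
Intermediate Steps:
p = 3 (p = -3/((-1*1)) = -3/(-1) = -3*(-1) = 3)
X(v) = 15*v
J = -25920 (J = 6*(((15*3)*(-8))*12) = 6*((45*(-8))*12) = 6*(-360*12) = 6*(-4320) = -25920)
J - (12 - 18*(-1)) = -25920 - (12 - 18*(-1)) = -25920 - (12 + 18) = -25920 - 1*30 = -25920 - 30 = -25950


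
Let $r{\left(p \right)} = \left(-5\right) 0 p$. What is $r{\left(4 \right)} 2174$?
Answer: $0$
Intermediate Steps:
$r{\left(p \right)} = 0$ ($r{\left(p \right)} = 0 p = 0$)
$r{\left(4 \right)} 2174 = 0 \cdot 2174 = 0$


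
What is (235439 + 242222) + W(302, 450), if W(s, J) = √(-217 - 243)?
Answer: 477661 + 2*I*√115 ≈ 4.7766e+5 + 21.448*I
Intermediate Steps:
W(s, J) = 2*I*√115 (W(s, J) = √(-460) = 2*I*√115)
(235439 + 242222) + W(302, 450) = (235439 + 242222) + 2*I*√115 = 477661 + 2*I*√115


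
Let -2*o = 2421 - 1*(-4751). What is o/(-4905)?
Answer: 3586/4905 ≈ 0.73109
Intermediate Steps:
o = -3586 (o = -(2421 - 1*(-4751))/2 = -(2421 + 4751)/2 = -1/2*7172 = -3586)
o/(-4905) = -3586/(-4905) = -3586*(-1/4905) = 3586/4905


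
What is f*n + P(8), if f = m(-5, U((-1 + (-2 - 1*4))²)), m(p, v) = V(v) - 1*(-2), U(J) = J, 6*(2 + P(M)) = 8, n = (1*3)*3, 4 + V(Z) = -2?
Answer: -110/3 ≈ -36.667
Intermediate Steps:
V(Z) = -6 (V(Z) = -4 - 2 = -6)
n = 9 (n = 3*3 = 9)
P(M) = -⅔ (P(M) = -2 + (⅙)*8 = -2 + 4/3 = -⅔)
m(p, v) = -4 (m(p, v) = -6 - 1*(-2) = -6 + 2 = -4)
f = -4
f*n + P(8) = -4*9 - ⅔ = -36 - ⅔ = -110/3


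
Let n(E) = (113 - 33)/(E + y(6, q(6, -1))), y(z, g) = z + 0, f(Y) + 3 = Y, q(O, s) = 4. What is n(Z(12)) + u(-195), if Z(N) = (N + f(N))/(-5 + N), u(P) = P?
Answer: -1675/9 ≈ -186.11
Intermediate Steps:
f(Y) = -3 + Y
Z(N) = (-3 + 2*N)/(-5 + N) (Z(N) = (N + (-3 + N))/(-5 + N) = (-3 + 2*N)/(-5 + N))
y(z, g) = z
n(E) = 80/(6 + E) (n(E) = (113 - 33)/(E + 6) = 80/(6 + E))
n(Z(12)) + u(-195) = 80/(6 + (-3 + 2*12)/(-5 + 12)) - 195 = 80/(6 + (-3 + 24)/7) - 195 = 80/(6 + (⅐)*21) - 195 = 80/(6 + 3) - 195 = 80/9 - 195 = -1675/9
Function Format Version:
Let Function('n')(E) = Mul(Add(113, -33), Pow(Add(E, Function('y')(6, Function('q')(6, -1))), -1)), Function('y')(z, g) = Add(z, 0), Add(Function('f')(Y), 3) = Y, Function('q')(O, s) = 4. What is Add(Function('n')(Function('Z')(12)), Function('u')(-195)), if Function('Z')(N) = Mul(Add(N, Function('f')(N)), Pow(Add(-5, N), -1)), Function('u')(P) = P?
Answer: Rational(-1675, 9) ≈ -186.11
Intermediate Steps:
Function('f')(Y) = Add(-3, Y)
Function('Z')(N) = Mul(Pow(Add(-5, N), -1), Add(-3, Mul(2, N))) (Function('Z')(N) = Mul(Add(N, Add(-3, N)), Pow(Add(-5, N), -1)) = Mul(Add(-3, Mul(2, N)), Pow(Add(-5, N), -1)) = Mul(Pow(Add(-5, N), -1), Add(-3, Mul(2, N))))
Function('y')(z, g) = z
Function('n')(E) = Mul(80, Pow(Add(6, E), -1)) (Function('n')(E) = Mul(Add(113, -33), Pow(Add(E, 6), -1)) = Mul(80, Pow(Add(6, E), -1)))
Add(Function('n')(Function('Z')(12)), Function('u')(-195)) = Add(Mul(80, Pow(Add(6, Mul(Pow(Add(-5, 12), -1), Add(-3, Mul(2, 12)))), -1)), -195) = Add(Mul(80, Pow(Add(6, Mul(Pow(7, -1), Add(-3, 24))), -1)), -195) = Add(Mul(80, Pow(Add(6, Mul(Rational(1, 7), 21)), -1)), -195) = Add(Mul(80, Pow(Add(6, 3), -1)), -195) = Add(Mul(80, Pow(9, -1)), -195) = Add(Mul(80, Rational(1, 9)), -195) = Add(Rational(80, 9), -195) = Rational(-1675, 9)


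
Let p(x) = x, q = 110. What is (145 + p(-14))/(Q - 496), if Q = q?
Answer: -131/386 ≈ -0.33938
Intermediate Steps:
Q = 110
(145 + p(-14))/(Q - 496) = (145 - 14)/(110 - 496) = 131/(-386) = 131*(-1/386) = -131/386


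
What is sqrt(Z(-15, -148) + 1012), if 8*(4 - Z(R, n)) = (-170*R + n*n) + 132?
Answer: I*sqrt(8229)/2 ≈ 45.357*I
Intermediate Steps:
Z(R, n) = -25/2 - n**2/8 + 85*R/4 (Z(R, n) = 4 - ((-170*R + n*n) + 132)/8 = 4 - ((-170*R + n**2) + 132)/8 = 4 - ((n**2 - 170*R) + 132)/8 = 4 - (132 + n**2 - 170*R)/8 = 4 + (-33/2 - n**2/8 + 85*R/4) = -25/2 - n**2/8 + 85*R/4)
sqrt(Z(-15, -148) + 1012) = sqrt((-25/2 - 1/8*(-148)**2 + (85/4)*(-15)) + 1012) = sqrt((-25/2 - 1/8*21904 - 1275/4) + 1012) = sqrt((-25/2 - 2738 - 1275/4) + 1012) = sqrt(-12277/4 + 1012) = sqrt(-8229/4) = I*sqrt(8229)/2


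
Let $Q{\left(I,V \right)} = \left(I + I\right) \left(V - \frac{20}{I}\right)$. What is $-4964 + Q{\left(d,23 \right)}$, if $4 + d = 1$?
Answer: $-5142$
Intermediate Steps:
$d = -3$ ($d = -4 + 1 = -3$)
$Q{\left(I,V \right)} = 2 I \left(V - \frac{20}{I}\right)$
$-4964 + Q{\left(d,23 \right)} = -4964 + \left(-40 + 2 \left(-3\right) 23\right) = -4964 - 178 = -5142$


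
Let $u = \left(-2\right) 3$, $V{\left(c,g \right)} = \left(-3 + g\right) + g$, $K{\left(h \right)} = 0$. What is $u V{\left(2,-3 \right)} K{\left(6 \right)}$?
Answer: $0$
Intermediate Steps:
$V{\left(c,g \right)} = -3 + 2 g$
$u = -6$
$u V{\left(2,-3 \right)} K{\left(6 \right)} = - 6 \left(-3 + 2 \left(-3\right)\right) 0 = - 6 \left(-3 - 6\right) 0 = \left(-6\right) \left(-9\right) 0 = 54 \cdot 0 = 0$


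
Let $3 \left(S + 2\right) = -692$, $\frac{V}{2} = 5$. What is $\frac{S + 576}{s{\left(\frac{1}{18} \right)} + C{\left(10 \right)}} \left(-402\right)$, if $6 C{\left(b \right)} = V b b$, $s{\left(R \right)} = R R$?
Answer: $- \frac{44718480}{54001} \approx -828.1$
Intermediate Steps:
$V = 10$ ($V = 2 \cdot 5 = 10$)
$S = - \frac{698}{3}$ ($S = -2 + \frac{1}{3} \left(-692\right) = -2 - \frac{692}{3} = - \frac{698}{3} \approx -232.67$)
$s{\left(R \right)} = R^{2}$
$C{\left(b \right)} = \frac{5 b^{2}}{3}$ ($C{\left(b \right)} = \frac{10 b b}{6} = \frac{10 b^{2}}{6} = \frac{5 b^{2}}{3}$)
$\frac{S + 576}{s{\left(\frac{1}{18} \right)} + C{\left(10 \right)}} \left(-402\right) = \frac{- \frac{698}{3} + 576}{\left(\frac{1}{18}\right)^{2} + \frac{5 \cdot 10^{2}}{3}} \left(-402\right) = \frac{1030}{3 \left(\left(\frac{1}{18}\right)^{2} + \frac{5}{3} \cdot 100\right)} \left(-402\right) = \frac{1030}{3 \left(\frac{1}{324} + \frac{500}{3}\right)} \left(-402\right) = \frac{1030}{3 \cdot \frac{54001}{324}} \left(-402\right) = \frac{1030}{3} \cdot \frac{324}{54001} \left(-402\right) = \frac{111240}{54001} \left(-402\right) = - \frac{44718480}{54001}$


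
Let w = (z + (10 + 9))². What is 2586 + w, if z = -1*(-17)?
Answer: 3882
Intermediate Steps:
z = 17
w = 1296 (w = (17 + (10 + 9))² = (17 + 19)² = 36² = 1296)
2586 + w = 2586 + 1296 = 3882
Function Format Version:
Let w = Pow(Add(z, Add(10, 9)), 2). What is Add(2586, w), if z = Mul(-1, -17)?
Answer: 3882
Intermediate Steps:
z = 17
w = 1296 (w = Pow(Add(17, Add(10, 9)), 2) = Pow(Add(17, 19), 2) = Pow(36, 2) = 1296)
Add(2586, w) = Add(2586, 1296) = 3882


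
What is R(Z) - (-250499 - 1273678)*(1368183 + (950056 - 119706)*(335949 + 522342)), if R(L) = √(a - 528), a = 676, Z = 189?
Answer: 1086255494194397841 + 2*√37 ≈ 1.0863e+18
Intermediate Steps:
R(L) = 2*√37 (R(L) = √(676 - 528) = √148 = 2*√37)
R(Z) - (-250499 - 1273678)*(1368183 + (950056 - 119706)*(335949 + 522342)) = 2*√37 - (-250499 - 1273678)*(1368183 + (950056 - 119706)*(335949 + 522342)) = 2*√37 - (-1524177)*(1368183 + 830350*858291) = 2*√37 - (-1524177)*(1368183 + 712681931850) = 2*√37 - (-1524177)*712683300033 = 2*√37 - 1*(-1086255494194397841) = 2*√37 + 1086255494194397841 = 1086255494194397841 + 2*√37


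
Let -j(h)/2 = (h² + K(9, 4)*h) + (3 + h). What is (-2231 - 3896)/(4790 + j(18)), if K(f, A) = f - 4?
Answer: -6127/3920 ≈ -1.5630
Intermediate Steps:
K(f, A) = -4 + f
j(h) = -6 - 12*h - 2*h² (j(h) = -2*((h² + (-4 + 9)*h) + (3 + h)) = -2*((h² + 5*h) + (3 + h)) = -2*(3 + h² + 6*h) = -6 - 12*h - 2*h²)
(-2231 - 3896)/(4790 + j(18)) = (-2231 - 3896)/(4790 + (-6 - 12*18 - 2*18²)) = -6127/(4790 + (-6 - 216 - 2*324)) = -6127/(4790 + (-6 - 216 - 648)) = -6127/(4790 - 870) = -6127/3920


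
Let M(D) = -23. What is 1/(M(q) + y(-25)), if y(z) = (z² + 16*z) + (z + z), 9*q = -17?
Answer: 1/152 ≈ 0.0065789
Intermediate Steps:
q = -17/9 (q = (⅑)*(-17) = -17/9 ≈ -1.8889)
y(z) = z² + 18*z (y(z) = (z² + 16*z) + 2*z = z² + 18*z)
1/(M(q) + y(-25)) = 1/(-23 - 25*(18 - 25)) = 1/(-23 - 25*(-7)) = 1/(-23 + 175) = 1/152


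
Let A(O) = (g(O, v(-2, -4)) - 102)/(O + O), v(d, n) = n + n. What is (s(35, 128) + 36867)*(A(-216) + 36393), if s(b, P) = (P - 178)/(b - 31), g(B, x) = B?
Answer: 193143304441/144 ≈ 1.3413e+9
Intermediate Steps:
v(d, n) = 2*n
A(O) = (-102 + O)/(2*O) (A(O) = (O - 102)/(O + O) = (-102 + O)/((2*O)) = (-102 + O)*(1/(2*O)) = (-102 + O)/(2*O))
s(b, P) = (-178 + P)/(-31 + b)
(s(35, 128) + 36867)*(A(-216) + 36393) = ((-178 + 128)/(-31 + 35) + 36867)*((½)*(-102 - 216)/(-216) + 36393) = (-50/4 + 36867)*((½)*(-1/216)*(-318) + 36393) = ((¼)*(-50) + 36867)*(53/72 + 36393) = (-25/2 + 36867)*(2620349/72) = (73709/2)*(2620349/72) = 193143304441/144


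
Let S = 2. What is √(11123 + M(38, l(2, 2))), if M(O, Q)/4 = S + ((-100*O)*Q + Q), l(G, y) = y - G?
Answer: √11131 ≈ 105.50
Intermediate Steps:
M(O, Q) = 8 + 4*Q - 400*O*Q (M(O, Q) = 4*(2 + ((-100*O)*Q + Q)) = 4*(2 + (-100*O*Q + Q)) = 4*(2 + (Q - 100*O*Q)) = 4*(2 + Q - 100*O*Q) = 8 + 4*Q - 400*O*Q)
√(11123 + M(38, l(2, 2))) = √(11123 + (8 + 4*(2 - 1*2) - 400*38*(2 - 1*2))) = √(11123 + (8 + 4*(2 - 2) - 400*38*(2 - 2))) = √(11123 + (8 + 4*0 - 400*38*0)) = √(11123 + (8 + 0 + 0)) = √(11123 + 8) = √11131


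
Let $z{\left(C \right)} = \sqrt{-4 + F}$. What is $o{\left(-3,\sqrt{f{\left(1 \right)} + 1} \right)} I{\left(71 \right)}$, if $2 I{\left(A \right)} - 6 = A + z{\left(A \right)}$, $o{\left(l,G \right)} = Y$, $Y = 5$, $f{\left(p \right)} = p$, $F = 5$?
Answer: $195$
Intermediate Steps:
$z{\left(C \right)} = 1$ ($z{\left(C \right)} = \sqrt{-4 + 5} = \sqrt{1} = 1$)
$o{\left(l,G \right)} = 5$
$I{\left(A \right)} = \frac{7}{2} + \frac{A}{2}$ ($I{\left(A \right)} = 3 + \frac{A + 1}{2} = 3 + \frac{1 + A}{2} = 3 + \left(\frac{1}{2} + \frac{A}{2}\right) = \frac{7}{2} + \frac{A}{2}$)
$o{\left(-3,\sqrt{f{\left(1 \right)} + 1} \right)} I{\left(71 \right)} = 5 \left(\frac{7}{2} + \frac{1}{2} \cdot 71\right) = 5 \left(\frac{7}{2} + \frac{71}{2}\right) = 5 \cdot 39 = 195$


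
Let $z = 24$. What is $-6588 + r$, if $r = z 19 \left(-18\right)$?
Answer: $-14796$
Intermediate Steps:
$r = -8208$ ($r = 24 \cdot 19 \left(-18\right) = 456 \left(-18\right) = -8208$)
$-6588 + r = -6588 - 8208 = -14796$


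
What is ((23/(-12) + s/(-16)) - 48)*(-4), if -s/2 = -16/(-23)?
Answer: 13753/69 ≈ 199.32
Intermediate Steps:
s = -32/23 (s = -(-32)/(-23) = -(-32)*(-1)/23 = -2*16/23 = -32/23 ≈ -1.3913)
((23/(-12) + s/(-16)) - 48)*(-4) = ((23/(-12) - 32/23/(-16)) - 48)*(-4) = ((23*(-1/12) - 32/23*(-1/16)) - 48)*(-4) = ((-23/12 + 2/23) - 48)*(-4) = (-505/276 - 48)*(-4) = -13753/276*(-4) = 13753/69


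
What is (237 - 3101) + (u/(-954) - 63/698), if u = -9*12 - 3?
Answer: -158924776/55491 ≈ -2864.0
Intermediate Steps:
u = -111 (u = -108 - 3 = -111)
(237 - 3101) + (u/(-954) - 63/698) = (237 - 3101) + (-111/(-954) - 63/698) = -2864 + (-111*(-1/954) - 63*1/698) = -2864 + (37/318 - 63/698) = -2864 + 1448/55491 = -158924776/55491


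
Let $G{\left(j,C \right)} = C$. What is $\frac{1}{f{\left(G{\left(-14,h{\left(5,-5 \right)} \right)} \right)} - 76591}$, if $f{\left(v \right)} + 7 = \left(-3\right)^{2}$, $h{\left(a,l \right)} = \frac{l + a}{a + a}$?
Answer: $- \frac{1}{76589} \approx -1.3057 \cdot 10^{-5}$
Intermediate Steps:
$h{\left(a,l \right)} = \frac{a + l}{2 a}$
$f{\left(v \right)} = 2$ ($f{\left(v \right)} = -7 + \left(-3\right)^{2} = -7 + 9 = 2$)
$\frac{1}{f{\left(G{\left(-14,h{\left(5,-5 \right)} \right)} \right)} - 76591} = \frac{1}{2 - 76591} = \frac{1}{-76589} = - \frac{1}{76589}$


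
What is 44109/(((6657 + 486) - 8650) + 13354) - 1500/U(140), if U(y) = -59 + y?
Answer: -1577519/106623 ≈ -14.795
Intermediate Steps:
44109/(((6657 + 486) - 8650) + 13354) - 1500/U(140) = 44109/(((6657 + 486) - 8650) + 13354) - 1500/(-59 + 140) = 44109/((7143 - 8650) + 13354) - 1500/81 = 44109/(-1507 + 13354) - 1500*1/81 = 44109/11847 - 500/27 = 44109*(1/11847) - 500/27 = 14703/3949 - 500/27 = -1577519/106623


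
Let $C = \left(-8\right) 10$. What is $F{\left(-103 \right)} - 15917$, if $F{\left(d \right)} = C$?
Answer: $-15997$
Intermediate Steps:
$C = -80$
$F{\left(d \right)} = -80$
$F{\left(-103 \right)} - 15917 = -80 - 15917 = -15997$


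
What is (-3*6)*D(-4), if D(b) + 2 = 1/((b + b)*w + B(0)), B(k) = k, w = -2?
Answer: 279/8 ≈ 34.875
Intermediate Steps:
D(b) = -2 - 1/(4*b) (D(b) = -2 + 1/((b + b)*(-2) + 0) = -2 + 1/((2*b)*(-2) + 0) = -2 + 1/(-4*b + 0) = -2 + 1/(-4*b) = -2 - 1/(4*b))
(-3*6)*D(-4) = (-3*6)*(-2 - 1/4/(-4)) = -18*(-2 - 1/4*(-1/4)) = -18*(-2 + 1/16) = -18*(-31/16) = 279/8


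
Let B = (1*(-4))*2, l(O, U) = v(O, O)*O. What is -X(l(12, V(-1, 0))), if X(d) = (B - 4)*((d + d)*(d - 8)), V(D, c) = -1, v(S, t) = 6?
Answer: 110592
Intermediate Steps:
l(O, U) = 6*O
B = -8 (B = -4*2 = -8)
X(d) = -24*d*(-8 + d) (X(d) = (-8 - 4)*((d + d)*(d - 8)) = -12*2*d*(-8 + d) = -24*d*(-8 + d))
-X(l(12, V(-1, 0))) = -24*6*12*(8 - 6*12) = -24*72*(8 - 1*72) = -24*72*(8 - 72) = -24*72*(-64) = -1*(-110592) = 110592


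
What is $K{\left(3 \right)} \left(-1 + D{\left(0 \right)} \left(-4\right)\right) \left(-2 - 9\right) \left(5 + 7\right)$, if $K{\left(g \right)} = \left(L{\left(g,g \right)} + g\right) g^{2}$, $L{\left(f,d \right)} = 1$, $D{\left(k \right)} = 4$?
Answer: $80784$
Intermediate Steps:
$K{\left(g \right)} = g^{2} \left(1 + g\right)$ ($K{\left(g \right)} = \left(1 + g\right) g^{2} = g^{2} \left(1 + g\right)$)
$K{\left(3 \right)} \left(-1 + D{\left(0 \right)} \left(-4\right)\right) \left(-2 - 9\right) \left(5 + 7\right) = 3^{2} \left(1 + 3\right) \left(-1 + 4 \left(-4\right)\right) \left(-2 - 9\right) \left(5 + 7\right) = 9 \cdot 4 \left(-1 - 16\right) \left(\left(-11\right) 12\right) = 36 \left(-17\right) \left(-132\right) = \left(-612\right) \left(-132\right) = 80784$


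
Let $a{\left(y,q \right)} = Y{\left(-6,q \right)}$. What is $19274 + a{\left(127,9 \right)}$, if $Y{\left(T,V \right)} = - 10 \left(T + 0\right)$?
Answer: $19334$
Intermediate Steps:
$Y{\left(T,V \right)} = - 10 T$
$a{\left(y,q \right)} = 60$ ($a{\left(y,q \right)} = \left(-10\right) \left(-6\right) = 60$)
$19274 + a{\left(127,9 \right)} = 19274 + 60 = 19334$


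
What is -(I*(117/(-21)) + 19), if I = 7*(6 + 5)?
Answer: 410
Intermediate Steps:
I = 77 (I = 7*11 = 77)
-(I*(117/(-21)) + 19) = -(77*(117/(-21)) + 19) = -(77*(117*(-1/21)) + 19) = -(77*(-39/7) + 19) = -(-429 + 19) = -1*(-410) = 410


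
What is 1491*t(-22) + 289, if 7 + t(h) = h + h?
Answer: -75752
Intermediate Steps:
t(h) = -7 + 2*h (t(h) = -7 + (h + h) = -7 + 2*h)
1491*t(-22) + 289 = 1491*(-7 + 2*(-22)) + 289 = 1491*(-7 - 44) + 289 = 1491*(-51) + 289 = -76041 + 289 = -75752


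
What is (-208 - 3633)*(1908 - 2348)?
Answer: 1690040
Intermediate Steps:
(-208 - 3633)*(1908 - 2348) = -3841*(-440) = 1690040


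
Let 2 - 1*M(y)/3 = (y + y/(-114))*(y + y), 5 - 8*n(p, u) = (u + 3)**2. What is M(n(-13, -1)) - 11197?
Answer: -13608369/1216 ≈ -11191.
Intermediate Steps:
n(p, u) = 5/8 - (3 + u)**2/8 (n(p, u) = 5/8 - (u + 3)**2/8 = 5/8 - (3 + u)**2/8)
M(y) = 6 - 113*y**2/19 (M(y) = 6 - 3*(y + y/(-114))*(y + y) = 6 - 3*(y + y*(-1/114))*2*y = 6 - 3*(y - y/114)*2*y = 6 - 3*113*y/114*2*y = 6 - 113*y**2/19)
M(n(-13, -1)) - 11197 = (6 - 113*(5/8 - (3 - 1)**2/8)**2/19) - 11197 = (6 - 113*(5/8 - 1/8*2**2)**2/19) - 11197 = (6 - 113*(5/8 - 1/8*4)**2/19) - 11197 = (6 - 113*(5/8 - 1/2)**2/19) - 11197 = (6 - 113*(1/8)**2/19) - 11197 = (6 - 113/19*1/64) - 11197 = (6 - 113/1216) - 11197 = 7183/1216 - 11197 = -13608369/1216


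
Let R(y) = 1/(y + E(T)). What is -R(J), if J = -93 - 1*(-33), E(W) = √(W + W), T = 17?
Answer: 30/1783 + √34/3566 ≈ 0.018461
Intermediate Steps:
E(W) = √2*√W (E(W) = √(2*W) = √2*√W)
J = -60 (J = -93 + 33 = -60)
R(y) = 1/(y + √34) (R(y) = 1/(y + √2*√17) = 1/(y + √34))
-R(J) = -1/(-60 + √34)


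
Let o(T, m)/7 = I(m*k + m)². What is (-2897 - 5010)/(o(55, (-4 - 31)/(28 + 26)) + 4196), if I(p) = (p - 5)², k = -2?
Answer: -67233663792/57027427351 ≈ -1.1790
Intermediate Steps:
I(p) = (-5 + p)²
o(T, m) = 7*(-5 - m)⁴ (o(T, m) = 7*((-5 + (m*(-2) + m))²)² = 7*((-5 + (-2*m + m))²)² = 7*((-5 - m)²)² = 7*(-5 - m)⁴)
(-2897 - 5010)/(o(55, (-4 - 31)/(28 + 26)) + 4196) = (-2897 - 5010)/(7*(5 + (-4 - 31)/(28 + 26))⁴ + 4196) = -7907/(7*(5 - 35/54)⁴ + 4196) = -7907/(7*(235/54)⁴ + 4196) = -7907/(7*(3049800625/8503056) + 4196) = -7907/(21348604375/8503056 + 4196) = -7907/57027427351/8503056 = -7907*8503056/57027427351 = -67233663792/57027427351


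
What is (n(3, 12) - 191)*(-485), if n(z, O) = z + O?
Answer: 85360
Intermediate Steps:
n(z, O) = O + z
(n(3, 12) - 191)*(-485) = ((12 + 3) - 191)*(-485) = (15 - 191)*(-485) = -176*(-485) = 85360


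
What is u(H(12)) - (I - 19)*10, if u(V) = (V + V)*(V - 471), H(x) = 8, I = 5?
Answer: -7268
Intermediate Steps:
u(V) = 2*V*(-471 + V) (u(V) = (2*V)*(-471 + V) = 2*V*(-471 + V))
u(H(12)) - (I - 19)*10 = 2*8*(-471 + 8) - (5 - 19)*10 = 2*8*(-463) - (-14)*10 = -7408 - 1*(-140) = -7408 + 140 = -7268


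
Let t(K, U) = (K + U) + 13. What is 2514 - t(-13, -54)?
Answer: 2568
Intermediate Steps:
t(K, U) = 13 + K + U
2514 - t(-13, -54) = 2514 - (13 - 13 - 54) = 2514 - 1*(-54) = 2514 + 54 = 2568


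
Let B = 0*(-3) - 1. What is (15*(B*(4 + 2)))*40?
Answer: -3600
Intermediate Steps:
B = -1 (B = 0 - 1 = -1)
(15*(B*(4 + 2)))*40 = (15*(-(4 + 2)))*40 = (15*(-1*6))*40 = (15*(-6))*40 = -90*40 = -3600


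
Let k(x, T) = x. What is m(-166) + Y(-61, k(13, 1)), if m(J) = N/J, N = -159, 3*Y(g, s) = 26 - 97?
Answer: -11309/498 ≈ -22.709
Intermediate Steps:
Y(g, s) = -71/3 (Y(g, s) = (26 - 97)/3 = (⅓)*(-71) = -71/3)
m(J) = -159/J
m(-166) + Y(-61, k(13, 1)) = -159/(-166) - 71/3 = -159*(-1/166) - 71/3 = 159/166 - 71/3 = -11309/498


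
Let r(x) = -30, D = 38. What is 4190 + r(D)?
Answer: 4160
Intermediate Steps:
4190 + r(D) = 4190 - 30 = 4160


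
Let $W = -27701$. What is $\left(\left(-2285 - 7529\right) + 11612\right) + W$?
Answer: $-25903$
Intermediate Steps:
$\left(\left(-2285 - 7529\right) + 11612\right) + W = \left(\left(-2285 - 7529\right) + 11612\right) - 27701 = \left(-9814 + 11612\right) - 27701 = 1798 - 27701 = -25903$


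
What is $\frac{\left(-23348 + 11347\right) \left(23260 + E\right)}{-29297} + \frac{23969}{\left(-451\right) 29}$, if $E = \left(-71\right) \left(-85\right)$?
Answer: $\frac{417952053592}{34834133} \approx 11998.0$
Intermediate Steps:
$E = 6035$
$\frac{\left(-23348 + 11347\right) \left(23260 + E\right)}{-29297} + \frac{23969}{\left(-451\right) 29} = \frac{\left(-23348 + 11347\right) \left(23260 + 6035\right)}{-29297} + \frac{23969}{\left(-451\right) 29} = \left(-12001\right) 29295 \left(- \frac{1}{29297}\right) + \frac{23969}{-13079} = \left(-351569295\right) \left(- \frac{1}{29297}\right) + 23969 \left(- \frac{1}{13079}\right) = \frac{351569295}{29297} - \frac{2179}{1189} = \frac{417952053592}{34834133}$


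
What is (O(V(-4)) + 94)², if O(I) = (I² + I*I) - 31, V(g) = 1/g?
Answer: 255025/64 ≈ 3984.8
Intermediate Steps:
O(I) = -31 + 2*I² (O(I) = (I² + I²) - 31 = 2*I² - 31 = -31 + 2*I²)
(O(V(-4)) + 94)² = ((-31 + 2*(1/(-4))²) + 94)² = ((-31 + 2*(-¼)²) + 94)² = ((-31 + 2*(1/16)) + 94)² = ((-31 + ⅛) + 94)² = (-247/8 + 94)² = (505/8)² = 255025/64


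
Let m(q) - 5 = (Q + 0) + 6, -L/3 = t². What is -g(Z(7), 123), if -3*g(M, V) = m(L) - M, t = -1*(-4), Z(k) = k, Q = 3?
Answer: 7/3 ≈ 2.3333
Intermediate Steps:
t = 4
L = -48 (L = -3*4² = -3*16 = -48)
m(q) = 14 (m(q) = 5 + ((3 + 0) + 6) = 5 + (3 + 6) = 5 + 9 = 14)
g(M, V) = -14/3 + M/3 (g(M, V) = -(14 - M)/3 = -14/3 + M/3)
-g(Z(7), 123) = -(-14/3 + (⅓)*7) = -(-14/3 + 7/3) = -1*(-7/3) = 7/3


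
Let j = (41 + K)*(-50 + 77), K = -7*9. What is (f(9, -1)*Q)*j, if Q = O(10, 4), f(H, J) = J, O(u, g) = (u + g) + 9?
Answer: 13662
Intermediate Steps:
K = -63
O(u, g) = 9 + g + u (O(u, g) = (g + u) + 9 = 9 + g + u)
Q = 23 (Q = 9 + 4 + 10 = 23)
j = -594 (j = (41 - 63)*(-50 + 77) = -22*27 = -594)
(f(9, -1)*Q)*j = -1*23*(-594) = -23*(-594) = 13662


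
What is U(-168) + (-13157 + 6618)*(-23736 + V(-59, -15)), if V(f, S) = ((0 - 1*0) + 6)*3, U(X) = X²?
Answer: 155120226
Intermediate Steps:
V(f, S) = 18 (V(f, S) = ((0 + 0) + 6)*3 = (0 + 6)*3 = 6*3 = 18)
U(-168) + (-13157 + 6618)*(-23736 + V(-59, -15)) = (-168)² + (-13157 + 6618)*(-23736 + 18) = 28224 - 6539*(-23718) = 28224 + 155092002 = 155120226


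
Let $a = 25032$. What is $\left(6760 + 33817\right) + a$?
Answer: $65609$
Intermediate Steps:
$\left(6760 + 33817\right) + a = \left(6760 + 33817\right) + 25032 = 40577 + 25032 = 65609$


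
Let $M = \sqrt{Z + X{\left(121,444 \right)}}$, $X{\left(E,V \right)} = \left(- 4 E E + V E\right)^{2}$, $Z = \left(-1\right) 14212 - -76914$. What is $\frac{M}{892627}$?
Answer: $\frac{\sqrt{23488302}}{892627} \approx 0.0054294$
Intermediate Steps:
$Z = 62702$ ($Z = -14212 + 76914 = 62702$)
$X{\left(E,V \right)} = \left(- 4 E^{2} + E V\right)^{2}$
$M = \sqrt{23488302}$ ($M = \sqrt{62702 + 121^{2} \left(\left(-1\right) 444 + 4 \cdot 121\right)^{2}} = \sqrt{62702 + 14641 \left(-444 + 484\right)^{2}} = \sqrt{62702 + 14641 \cdot 40^{2}} = \sqrt{62702 + 14641 \cdot 1600} = \sqrt{62702 + 23425600} = \sqrt{23488302} \approx 4846.5$)
$\frac{M}{892627} = \frac{\sqrt{23488302}}{892627}$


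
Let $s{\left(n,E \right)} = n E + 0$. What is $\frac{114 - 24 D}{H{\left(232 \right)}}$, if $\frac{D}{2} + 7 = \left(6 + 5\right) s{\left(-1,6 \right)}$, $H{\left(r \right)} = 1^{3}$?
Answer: $3618$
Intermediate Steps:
$s{\left(n,E \right)} = E n$ ($s{\left(n,E \right)} = E n + 0 = E n$)
$H{\left(r \right)} = 1$
$D = -146$ ($D = -14 + 2 \left(6 + 5\right) 6 \left(-1\right) = -14 + 2 \cdot 11 \left(-6\right) = -14 + 2 \left(-66\right) = -14 - 132 = -146$)
$\frac{114 - 24 D}{H{\left(232 \right)}} = \frac{114 - -3504}{1} = \left(114 + 3504\right) 1 = 3618 \cdot 1 = 3618$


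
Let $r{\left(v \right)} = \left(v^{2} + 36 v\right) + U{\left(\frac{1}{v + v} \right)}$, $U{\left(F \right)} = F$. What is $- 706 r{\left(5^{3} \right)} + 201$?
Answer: $- \frac{1776006478}{125} \approx -1.4208 \cdot 10^{7}$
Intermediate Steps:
$r{\left(v \right)} = v^{2} + \frac{1}{2 v} + 36 v$ ($r{\left(v \right)} = \left(v^{2} + 36 v\right) + \frac{1}{v + v} = \left(v^{2} + 36 v\right) + \frac{1}{2 v} = v^{2} + \frac{1}{2 v} + 36 v$)
$- 706 r{\left(5^{3} \right)} + 201 = - 706 \left(\left(5^{3}\right)^{2} + \frac{1}{2 \cdot 5^{3}} + 36 \cdot 5^{3}\right) + 201 = - 706 \left(125^{2} + \frac{1}{2 \cdot 125} + 36 \cdot 125\right) + 201 = - 706 \left(15625 + \frac{1}{2} \cdot \frac{1}{125} + 4500\right) + 201 = - 706 \left(15625 + \frac{1}{250} + 4500\right) + 201 = \left(-706\right) \frac{5031251}{250} + 201 = - \frac{1776031603}{125} + 201 = - \frac{1776006478}{125}$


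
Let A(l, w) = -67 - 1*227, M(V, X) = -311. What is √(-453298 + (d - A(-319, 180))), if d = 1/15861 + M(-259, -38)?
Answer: I*√114041053363254/15861 ≈ 673.29*I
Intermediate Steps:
A(l, w) = -294 (A(l, w) = -67 - 227 = -294)
d = -4932770/15861 (d = 1/15861 - 311 = -4932770/15861 ≈ -311.00)
√(-453298 + (d - A(-319, 180))) = √(-453298 + (-4932770/15861 - 1*(-294))) = √(-453298 + (-4932770/15861 + 294)) = √(-453298 - 269636/15861) = √(-7190029214/15861) = I*√114041053363254/15861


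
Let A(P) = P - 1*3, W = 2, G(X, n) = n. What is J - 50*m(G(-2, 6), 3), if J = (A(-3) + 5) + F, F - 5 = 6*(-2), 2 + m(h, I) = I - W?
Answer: 42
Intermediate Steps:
A(P) = -3 + P (A(P) = P - 3 = -3 + P)
m(h, I) = -4 + I (m(h, I) = -2 + (I - 1*2) = -2 + (I - 2) = -2 + (-2 + I) = -4 + I)
F = -7 (F = 5 + 6*(-2) = 5 - 12 = -7)
J = -8 (J = ((-3 - 3) + 5) - 7 = (-6 + 5) - 7 = -1 - 7 = -8)
J - 50*m(G(-2, 6), 3) = -8 - 50*(-4 + 3) = -8 - 50*(-1) = -8 + 50 = 42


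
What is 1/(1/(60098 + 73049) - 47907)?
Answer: -133147/6378673328 ≈ -2.0874e-5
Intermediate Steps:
1/(1/(60098 + 73049) - 47907) = 1/(1/133147 - 47907) = 1/(-6378673328/133147) = -133147/6378673328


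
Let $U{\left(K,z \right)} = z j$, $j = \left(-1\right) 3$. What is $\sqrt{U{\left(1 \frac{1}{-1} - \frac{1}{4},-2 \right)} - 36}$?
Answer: $i \sqrt{30} \approx 5.4772 i$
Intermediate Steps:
$j = -3$
$U{\left(K,z \right)} = - 3 z$ ($U{\left(K,z \right)} = z \left(-3\right) = - 3 z$)
$\sqrt{U{\left(1 \frac{1}{-1} - \frac{1}{4},-2 \right)} - 36} = \sqrt{\left(-3\right) \left(-2\right) - 36} = \sqrt{6 - 36} = \sqrt{-30} = i \sqrt{30}$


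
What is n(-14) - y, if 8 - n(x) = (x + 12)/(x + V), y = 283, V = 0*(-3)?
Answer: -1926/7 ≈ -275.14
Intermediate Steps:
V = 0
n(x) = 8 - (12 + x)/x (n(x) = 8 - (x + 12)/(x + 0) = 8 - (12 + x)/x)
n(-14) - y = (7 - 12/(-14)) - 1*283 = (7 - 12*(-1/14)) - 283 = (7 + 6/7) - 283 = 55/7 - 283 = -1926/7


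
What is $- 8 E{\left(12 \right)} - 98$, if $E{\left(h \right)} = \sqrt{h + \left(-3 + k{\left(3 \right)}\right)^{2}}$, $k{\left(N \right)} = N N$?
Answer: $-98 - 32 \sqrt{3} \approx -153.43$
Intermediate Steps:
$k{\left(N \right)} = N^{2}$
$E{\left(h \right)} = \sqrt{36 + h}$ ($E{\left(h \right)} = \sqrt{h + \left(-3 + 3^{2}\right)^{2}} = \sqrt{h + \left(-3 + 9\right)^{2}} = \sqrt{h + 6^{2}} = \sqrt{h + 36} = \sqrt{36 + h}$)
$- 8 E{\left(12 \right)} - 98 = - 8 \sqrt{36 + 12} - 98 = - 8 \sqrt{48} - 98 = - 8 \cdot 4 \sqrt{3} - 98 = - 32 \sqrt{3} - 98 = -98 - 32 \sqrt{3}$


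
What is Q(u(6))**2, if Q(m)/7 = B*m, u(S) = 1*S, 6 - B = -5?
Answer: 213444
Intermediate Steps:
B = 11 (B = 6 - 1*(-5) = 6 + 5 = 11)
u(S) = S
Q(m) = 77*m (Q(m) = 7*(11*m) = 77*m)
Q(u(6))**2 = (77*6)**2 = 462**2 = 213444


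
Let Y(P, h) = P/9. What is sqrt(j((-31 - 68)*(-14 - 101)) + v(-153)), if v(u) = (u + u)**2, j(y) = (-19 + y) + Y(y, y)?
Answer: sqrt(106267) ≈ 325.99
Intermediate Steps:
Y(P, h) = P/9 (Y(P, h) = P*(1/9) = P/9)
j(y) = -19 + 10*y/9 (j(y) = (-19 + y) + y/9 = -19 + 10*y/9)
v(u) = 4*u**2 (v(u) = (2*u)**2 = 4*u**2)
sqrt(j((-31 - 68)*(-14 - 101)) + v(-153)) = sqrt((-19 + 10*((-31 - 68)*(-14 - 101))/9) + 4*(-153)**2) = sqrt((-19 + 10*(-99*(-115))/9) + 4*23409) = sqrt((-19 + (10/9)*11385) + 93636) = sqrt((-19 + 12650) + 93636) = sqrt(12631 + 93636) = sqrt(106267)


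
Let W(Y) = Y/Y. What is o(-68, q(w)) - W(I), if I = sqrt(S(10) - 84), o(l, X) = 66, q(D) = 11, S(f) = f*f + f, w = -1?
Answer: 65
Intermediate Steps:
S(f) = f + f**2 (S(f) = f**2 + f = f + f**2)
I = sqrt(26) (I = sqrt(10*(1 + 10) - 84) = sqrt(10*11 - 84) = sqrt(110 - 84) = sqrt(26) ≈ 5.0990)
W(Y) = 1
o(-68, q(w)) - W(I) = 66 - 1*1 = 66 - 1 = 65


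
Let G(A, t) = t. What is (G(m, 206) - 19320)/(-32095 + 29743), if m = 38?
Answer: 9557/1176 ≈ 8.1267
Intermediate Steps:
(G(m, 206) - 19320)/(-32095 + 29743) = (206 - 19320)/(-32095 + 29743) = -19114/(-2352) = -19114*(-1/2352) = 9557/1176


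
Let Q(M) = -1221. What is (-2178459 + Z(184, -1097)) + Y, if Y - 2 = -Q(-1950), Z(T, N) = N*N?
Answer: -973827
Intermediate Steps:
Z(T, N) = N²
Y = 1223 (Y = 2 - 1*(-1221) = 2 + 1221 = 1223)
(-2178459 + Z(184, -1097)) + Y = (-2178459 + (-1097)²) + 1223 = (-2178459 + 1203409) + 1223 = -975050 + 1223 = -973827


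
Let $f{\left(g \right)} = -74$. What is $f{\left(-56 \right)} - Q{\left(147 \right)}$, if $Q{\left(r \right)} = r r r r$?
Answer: $-466948955$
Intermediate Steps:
$Q{\left(r \right)} = r^{4}$ ($Q{\left(r \right)} = r^{2} r^{2} = r^{4}$)
$f{\left(-56 \right)} - Q{\left(147 \right)} = -74 - 147^{4} = -74 - 466948881 = -466948955$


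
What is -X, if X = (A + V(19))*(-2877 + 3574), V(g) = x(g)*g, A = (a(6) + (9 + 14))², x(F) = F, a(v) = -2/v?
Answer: -5487481/9 ≈ -6.0972e+5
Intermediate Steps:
A = 4624/9 (A = (-2/6 + (9 + 14))² = (-2*⅙ + 23)² = (-⅓ + 23)² = (68/3)² = 4624/9 ≈ 513.78)
V(g) = g² (V(g) = g*g = g²)
X = 5487481/9 (X = (4624/9 + 19²)*(-2877 + 3574) = (4624/9 + 361)*697 = (7873/9)*697 = 5487481/9 ≈ 6.0972e+5)
-X = -1*5487481/9 = -5487481/9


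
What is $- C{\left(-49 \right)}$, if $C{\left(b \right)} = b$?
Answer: $49$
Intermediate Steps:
$- C{\left(-49 \right)} = \left(-1\right) \left(-49\right) = 49$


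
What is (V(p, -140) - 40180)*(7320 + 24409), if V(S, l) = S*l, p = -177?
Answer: -488626600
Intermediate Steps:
(V(p, -140) - 40180)*(7320 + 24409) = (-177*(-140) - 40180)*(7320 + 24409) = (24780 - 40180)*31729 = -15400*31729 = -488626600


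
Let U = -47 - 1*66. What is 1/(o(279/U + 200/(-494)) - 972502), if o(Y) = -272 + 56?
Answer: -1/972718 ≈ -1.0280e-6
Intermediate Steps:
U = -113 (U = -47 - 66 = -113)
o(Y) = -216
1/(o(279/U + 200/(-494)) - 972502) = 1/(-216 - 972502) = 1/(-972718) = -1/972718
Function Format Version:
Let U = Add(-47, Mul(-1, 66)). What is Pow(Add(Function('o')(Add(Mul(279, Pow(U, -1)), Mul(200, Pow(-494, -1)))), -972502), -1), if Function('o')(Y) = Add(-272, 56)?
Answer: Rational(-1, 972718) ≈ -1.0280e-6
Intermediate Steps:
U = -113 (U = Add(-47, -66) = -113)
Function('o')(Y) = -216
Pow(Add(Function('o')(Add(Mul(279, Pow(U, -1)), Mul(200, Pow(-494, -1)))), -972502), -1) = Pow(Add(-216, -972502), -1) = Pow(-972718, -1) = Rational(-1, 972718)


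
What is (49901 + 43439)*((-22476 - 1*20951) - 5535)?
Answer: -4570113080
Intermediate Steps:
(49901 + 43439)*((-22476 - 1*20951) - 5535) = 93340*((-22476 - 20951) - 5535) = 93340*(-43427 - 5535) = 93340*(-48962) = -4570113080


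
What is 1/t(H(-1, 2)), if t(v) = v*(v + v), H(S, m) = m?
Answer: ⅛ ≈ 0.12500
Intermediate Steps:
t(v) = 2*v² (t(v) = v*(2*v) = 2*v²)
1/t(H(-1, 2)) = 1/(2*2²) = 1/(2*4) = 1/8 = ⅛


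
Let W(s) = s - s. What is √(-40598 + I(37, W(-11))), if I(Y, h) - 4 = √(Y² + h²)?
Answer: I*√40557 ≈ 201.39*I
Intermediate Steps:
W(s) = 0
I(Y, h) = 4 + √(Y² + h²)
√(-40598 + I(37, W(-11))) = √(-40598 + (4 + √(37² + 0²))) = √(-40598 + (4 + √(1369 + 0))) = √(-40598 + (4 + √1369)) = √(-40598 + (4 + 37)) = √(-40598 + 41) = √(-40557) = I*√40557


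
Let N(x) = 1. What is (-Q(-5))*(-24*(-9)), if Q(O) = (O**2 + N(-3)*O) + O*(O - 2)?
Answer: -11880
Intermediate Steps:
Q(O) = O + O**2 + O*(-2 + O) (Q(O) = (O**2 + 1*O) + O*(O - 2) = (O**2 + O) + O*(-2 + O) = (O + O**2) + O*(-2 + O) = O + O**2 + O*(-2 + O))
(-Q(-5))*(-24*(-9)) = (-(-5)*(-1 + 2*(-5)))*(-24*(-9)) = -(-5)*(-1 - 10)*216 = -(-5)*(-11)*216 = -1*55*216 = -55*216 = -11880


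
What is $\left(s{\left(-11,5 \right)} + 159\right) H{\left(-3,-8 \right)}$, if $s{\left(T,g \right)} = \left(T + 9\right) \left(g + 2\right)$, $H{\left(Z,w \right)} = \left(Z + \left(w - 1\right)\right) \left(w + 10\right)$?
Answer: $-3480$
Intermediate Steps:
$H{\left(Z,w \right)} = \left(10 + w\right) \left(-1 + Z + w\right)$ ($H{\left(Z,w \right)} = \left(Z + \left(-1 + w\right)\right) \left(10 + w\right) = \left(-1 + Z + w\right) \left(10 + w\right) = \left(10 + w\right) \left(-1 + Z + w\right)$)
$s{\left(T,g \right)} = \left(2 + g\right) \left(9 + T\right)$ ($s{\left(T,g \right)} = \left(9 + T\right) \left(2 + g\right) = \left(2 + g\right) \left(9 + T\right)$)
$\left(s{\left(-11,5 \right)} + 159\right) H{\left(-3,-8 \right)} = \left(\left(18 + 2 \left(-11\right) + 9 \cdot 5 - 55\right) + 159\right) \left(-10 + \left(-8\right)^{2} + 9 \left(-8\right) + 10 \left(-3\right) - -24\right) = \left(\left(18 - 22 + 45 - 55\right) + 159\right) \left(-10 + 64 - 72 - 30 + 24\right) = \left(-14 + 159\right) \left(-24\right) = 145 \left(-24\right) = -3480$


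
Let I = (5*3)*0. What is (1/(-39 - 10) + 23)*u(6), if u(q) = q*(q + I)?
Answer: 40536/49 ≈ 827.27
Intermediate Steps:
I = 0 (I = 15*0 = 0)
u(q) = q² (u(q) = q*(q + 0) = q*q = q²)
(1/(-39 - 10) + 23)*u(6) = (1/(-39 - 10) + 23)*6² = (1/(-49) + 23)*36 = (-1/49 + 23)*36 = (1126/49)*36 = 40536/49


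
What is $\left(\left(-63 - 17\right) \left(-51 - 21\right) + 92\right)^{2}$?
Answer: $34245904$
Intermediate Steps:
$\left(\left(-63 - 17\right) \left(-51 - 21\right) + 92\right)^{2} = \left(\left(-80\right) \left(-72\right) + 92\right)^{2} = \left(5760 + 92\right)^{2} = 5852^{2} = 34245904$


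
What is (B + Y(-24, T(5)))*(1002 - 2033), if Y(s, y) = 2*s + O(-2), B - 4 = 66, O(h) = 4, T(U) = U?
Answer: -26806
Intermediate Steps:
B = 70 (B = 4 + 66 = 70)
Y(s, y) = 4 + 2*s (Y(s, y) = 2*s + 4 = 4 + 2*s)
(B + Y(-24, T(5)))*(1002 - 2033) = (70 + (4 + 2*(-24)))*(1002 - 2033) = (70 + (4 - 48))*(-1031) = (70 - 44)*(-1031) = 26*(-1031) = -26806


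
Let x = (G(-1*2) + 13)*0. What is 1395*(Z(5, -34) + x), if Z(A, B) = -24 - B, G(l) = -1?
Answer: 13950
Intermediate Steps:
x = 0 (x = (-1 + 13)*0 = 12*0 = 0)
1395*(Z(5, -34) + x) = 1395*((-24 - 1*(-34)) + 0) = 1395*((-24 + 34) + 0) = 1395*(10 + 0) = 1395*10 = 13950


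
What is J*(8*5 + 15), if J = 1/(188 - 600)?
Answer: -55/412 ≈ -0.13350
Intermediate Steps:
J = -1/412 (J = 1/(-412) = -1/412 ≈ -0.0024272)
J*(8*5 + 15) = -(8*5 + 15)/412 = -(40 + 15)/412 = -1/412*55 = -55/412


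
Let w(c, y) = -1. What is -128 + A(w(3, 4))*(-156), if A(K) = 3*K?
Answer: 340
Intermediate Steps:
-128 + A(w(3, 4))*(-156) = -128 + (3*(-1))*(-156) = -128 - 3*(-156) = -128 + 468 = 340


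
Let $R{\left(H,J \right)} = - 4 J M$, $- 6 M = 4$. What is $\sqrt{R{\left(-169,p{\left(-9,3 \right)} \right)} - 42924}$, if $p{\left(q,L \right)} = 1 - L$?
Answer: $\frac{2 i \sqrt{96591}}{3} \approx 207.19 i$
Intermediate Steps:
$M = - \frac{2}{3}$ ($M = \left(- \frac{1}{6}\right) 4 = - \frac{2}{3} \approx -0.66667$)
$R{\left(H,J \right)} = \frac{8 J}{3}$ ($R{\left(H,J \right)} = - 4 J \left(- \frac{2}{3}\right) = \frac{8 J}{3}$)
$\sqrt{R{\left(-169,p{\left(-9,3 \right)} \right)} - 42924} = \sqrt{\frac{8 \left(1 - 3\right)}{3} - 42924} = \sqrt{\frac{8}{3} \left(-2\right) - 42924} = \sqrt{- \frac{16}{3} - 42924} = \sqrt{- \frac{128788}{3}} = \frac{2 i \sqrt{96591}}{3}$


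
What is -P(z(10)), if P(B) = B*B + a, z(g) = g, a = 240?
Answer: -340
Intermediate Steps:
P(B) = 240 + B² (P(B) = B*B + 240 = B² + 240 = 240 + B²)
-P(z(10)) = -(240 + 10²) = -(240 + 100) = -1*340 = -340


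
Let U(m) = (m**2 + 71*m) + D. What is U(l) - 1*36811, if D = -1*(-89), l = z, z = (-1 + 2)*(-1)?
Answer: -36792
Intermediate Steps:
z = -1 (z = 1*(-1) = -1)
l = -1
D = 89
U(m) = 89 + m**2 + 71*m (U(m) = (m**2 + 71*m) + 89 = 89 + m**2 + 71*m)
U(l) - 1*36811 = (89 + (-1)**2 + 71*(-1)) - 1*36811 = (89 + 1 - 71) - 36811 = 19 - 36811 = -36792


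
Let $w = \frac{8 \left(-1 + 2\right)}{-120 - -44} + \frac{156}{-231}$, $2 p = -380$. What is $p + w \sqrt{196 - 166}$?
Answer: $-190 - \frac{1142 \sqrt{30}}{1463} \approx -194.28$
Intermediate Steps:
$p = -190$ ($p = \frac{1}{2} \left(-380\right) = -190$)
$w = - \frac{1142}{1463}$ ($w = \frac{8 \cdot 1}{-120 + 44} + 156 \left(- \frac{1}{231}\right) = \frac{8}{-76} - \frac{52}{77} = 8 \left(- \frac{1}{76}\right) - \frac{52}{77} = - \frac{2}{19} - \frac{52}{77} = - \frac{1142}{1463} \approx -0.78059$)
$p + w \sqrt{196 - 166} = -190 - \frac{1142 \sqrt{196 - 166}}{1463} = -190 - \frac{1142 \sqrt{30}}{1463}$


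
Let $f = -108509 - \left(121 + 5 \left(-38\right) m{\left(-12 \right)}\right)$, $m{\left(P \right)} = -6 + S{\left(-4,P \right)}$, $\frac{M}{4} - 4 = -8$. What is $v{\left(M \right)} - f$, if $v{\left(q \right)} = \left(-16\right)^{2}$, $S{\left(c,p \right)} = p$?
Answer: $112306$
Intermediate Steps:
$M = -16$ ($M = 16 + 4 \left(-8\right) = 16 - 32 = -16$)
$m{\left(P \right)} = -6 + P$
$v{\left(q \right)} = 256$
$f = -112050$ ($f = -108509 - \left(121 + 5 \left(-38\right) \left(-6 - 12\right)\right) = -108509 - \left(121 - -3420\right) = -108509 - \left(121 + 3420\right) = -108509 - 3541 = -112050$)
$v{\left(M \right)} - f = 256 - -112050 = 256 + 112050 = 112306$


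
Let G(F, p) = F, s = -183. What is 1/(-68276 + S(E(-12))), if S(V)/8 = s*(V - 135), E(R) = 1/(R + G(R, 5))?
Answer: 1/129425 ≈ 7.7265e-6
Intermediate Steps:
E(R) = 1/(2*R) (E(R) = 1/(R + R) = 1/(2*R))
S(V) = 197640 - 1464*V (S(V) = 8*(-183*(V - 135)) = 8*(-183*(-135 + V)) = 8*(24705 - 183*V) = 197640 - 1464*V)
1/(-68276 + S(E(-12))) = 1/(-68276 + (197640 - 732/(-12))) = 1/(-68276 + (197640 - 732*(-1)/12)) = 1/(-68276 + (197640 - 1464*(-1/24))) = 1/(-68276 + (197640 + 61)) = 1/(-68276 + 197701) = 1/129425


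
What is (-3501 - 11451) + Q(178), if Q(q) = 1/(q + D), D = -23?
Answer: -2317559/155 ≈ -14952.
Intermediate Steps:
Q(q) = 1/(-23 + q) (Q(q) = 1/(q - 23) = 1/(-23 + q))
(-3501 - 11451) + Q(178) = (-3501 - 11451) + 1/(-23 + 178) = -14952 + 1/155 = -2317559/155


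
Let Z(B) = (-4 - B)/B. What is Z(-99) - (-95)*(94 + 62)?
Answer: 1467085/99 ≈ 14819.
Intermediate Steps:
Z(B) = (-4 - B)/B
Z(-99) - (-95)*(94 + 62) = (-4 - 1*(-99))/(-99) - (-95)*(94 + 62) = -(-4 + 99)/99 - (-95)*156 = -1/99*95 - 1*(-14820) = -95/99 + 14820 = 1467085/99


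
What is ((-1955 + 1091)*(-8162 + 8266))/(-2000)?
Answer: 5616/125 ≈ 44.928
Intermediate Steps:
((-1955 + 1091)*(-8162 + 8266))/(-2000) = -864*104*(-1/2000) = -89856*(-1/2000) = 5616/125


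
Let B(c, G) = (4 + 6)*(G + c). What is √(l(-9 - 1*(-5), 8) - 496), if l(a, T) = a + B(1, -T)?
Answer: I*√570 ≈ 23.875*I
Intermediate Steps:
B(c, G) = 10*G + 10*c (B(c, G) = 10*(G + c) = 10*G + 10*c)
l(a, T) = 10 + a - 10*T (l(a, T) = a + (10*(-T) + 10*1) = a + (-10*T + 10) = a + (10 - 10*T) = 10 + a - 10*T)
√(l(-9 - 1*(-5), 8) - 496) = √((10 + (-9 - 1*(-5)) - 10*8) - 496) = √((10 + (-9 + 5) - 80) - 496) = √((10 - 4 - 80) - 496) = √(-74 - 496) = √(-570) = I*√570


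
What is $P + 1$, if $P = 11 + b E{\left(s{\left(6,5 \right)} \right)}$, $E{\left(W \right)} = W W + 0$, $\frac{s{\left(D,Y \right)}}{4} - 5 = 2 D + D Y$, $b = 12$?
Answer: $424140$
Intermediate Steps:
$s{\left(D,Y \right)} = 20 + 8 D + 4 D Y$ ($s{\left(D,Y \right)} = 20 + 4 \left(2 D + D Y\right) = 20 + \left(8 D + 4 D Y\right) = 20 + 8 D + 4 D Y$)
$E{\left(W \right)} = W^{2}$ ($E{\left(W \right)} = W^{2} + 0 = W^{2}$)
$P = 424139$ ($P = 11 + 12 \left(20 + 8 \cdot 6 + 4 \cdot 6 \cdot 5\right)^{2} = 11 + 12 \left(20 + 48 + 120\right)^{2} = 11 + 12 \cdot 188^{2} = 11 + 12 \cdot 35344 = 11 + 424128 = 424139$)
$P + 1 = 424139 + 1 = 424140$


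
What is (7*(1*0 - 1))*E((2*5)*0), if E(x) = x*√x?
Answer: 0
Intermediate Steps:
E(x) = x^(3/2)
(7*(1*0 - 1))*E((2*5)*0) = (7*(1*0 - 1))*((2*5)*0)^(3/2) = (7*(0 - 1))*(10*0)^(3/2) = (7*(-1))*0^(3/2) = -7*0 = 0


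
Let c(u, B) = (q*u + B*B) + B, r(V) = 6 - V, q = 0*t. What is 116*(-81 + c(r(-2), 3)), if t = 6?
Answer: -8004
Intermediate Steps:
q = 0 (q = 0*6 = 0)
c(u, B) = B + B² (c(u, B) = (0*u + B*B) + B = (0 + B²) + B = B² + B = B + B²)
116*(-81 + c(r(-2), 3)) = 116*(-81 + 3*(1 + 3)) = 116*(-81 + 3*4) = 116*(-81 + 12) = 116*(-69) = -8004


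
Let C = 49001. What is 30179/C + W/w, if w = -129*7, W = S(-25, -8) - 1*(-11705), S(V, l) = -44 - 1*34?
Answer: -77497570/6321129 ≈ -12.260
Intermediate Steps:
S(V, l) = -78 (S(V, l) = -44 - 34 = -78)
W = 11627 (W = -78 - 1*(-11705) = -78 + 11705 = 11627)
w = -903
30179/C + W/w = 30179/49001 + 11627/(-903) = 30179*(1/49001) + 11627*(-1/903) = 30179/49001 - 1661/129 = -77497570/6321129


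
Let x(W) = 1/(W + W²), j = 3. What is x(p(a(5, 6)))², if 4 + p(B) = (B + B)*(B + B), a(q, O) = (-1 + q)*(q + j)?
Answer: 1/280514128085136 ≈ 3.5649e-15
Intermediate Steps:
a(q, O) = (-1 + q)*(3 + q) (a(q, O) = (-1 + q)*(q + 3) = (-1 + q)*(3 + q))
p(B) = -4 + 4*B² (p(B) = -4 + (B + B)*(B + B) = -4 + (2*B)*(2*B) = -4 + 4*B²)
x(p(a(5, 6)))² = (1/((-4 + 4*(-3 + 5² + 2*5)²)*(1 + (-4 + 4*(-3 + 5² + 2*5)²))))² = (1/((-4 + 4*(-3 + 25 + 10)²)*(1 + (-4 + 4*(-3 + 25 + 10)²))))² = (1/((-4 + 4*32²)*(1 + (-4 + 4*32²))))² = (1/((-4 + 4*1024)*(1 + (-4 + 4*1024))))² = (1/((-4 + 4096)*(1 + (-4 + 4096))))² = (1/(4092*(1 + 4092)))² = ((1/4092)/4093)² = ((1/4092)*(1/4093))² = (1/16748556)² = 1/280514128085136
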